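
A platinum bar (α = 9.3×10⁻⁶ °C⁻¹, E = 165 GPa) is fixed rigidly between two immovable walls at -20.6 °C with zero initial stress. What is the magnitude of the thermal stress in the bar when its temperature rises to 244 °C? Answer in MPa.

σ = 406 MPa

Fully constrained: the free strain ε = αΔT is blocked, so σ = Eε = EαΔT.
|ΔT| = 264.6 K
σ = 165×10⁹ × 9.3×10⁻⁶ × 264.6 = 4.06×10⁸ Pa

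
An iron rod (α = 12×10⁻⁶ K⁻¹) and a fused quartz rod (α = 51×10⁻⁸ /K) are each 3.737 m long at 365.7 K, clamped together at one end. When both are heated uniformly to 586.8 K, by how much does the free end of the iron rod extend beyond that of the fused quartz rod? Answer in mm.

9.49 mm

ΔT = 221.1 K
iron: ΔL = 12×10⁻⁶ × 3.737 m × 221.1 = 9.9150×10⁻³ m = 9.9150 mm
fused quartz: ΔL = 51×10⁻⁸ × 3.737 m × 221.1 = 4.2139×10⁻⁴ m = 0.42139 mm
difference = 9.9150 − 0.42139 = 9.49361 mm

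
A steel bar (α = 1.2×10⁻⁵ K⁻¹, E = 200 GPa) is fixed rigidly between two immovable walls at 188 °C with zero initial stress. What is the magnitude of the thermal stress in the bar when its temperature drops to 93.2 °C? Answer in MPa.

Fully constrained: the free strain ε = αΔT is blocked, so σ = Eε = EαΔT.
|ΔT| = 94.8 K
σ = 200×10⁹ × 1.2×10⁻⁵ × 94.8 = 2.28×10⁸ Pa

σ = 228 MPa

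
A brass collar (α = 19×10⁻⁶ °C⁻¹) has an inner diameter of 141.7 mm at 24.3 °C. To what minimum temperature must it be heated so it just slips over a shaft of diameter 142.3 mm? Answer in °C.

Required Δd = 142.3 − 141.7 = 0.6 mm
Δd = αd₀ΔT ⇒ ΔT = Δd/(αd₀) = 0.6 / (19×10⁻⁶ × 141.7) = 222.86 K
T_min = 24.3 + 222.86 = 247.16 °C

T = 247 °C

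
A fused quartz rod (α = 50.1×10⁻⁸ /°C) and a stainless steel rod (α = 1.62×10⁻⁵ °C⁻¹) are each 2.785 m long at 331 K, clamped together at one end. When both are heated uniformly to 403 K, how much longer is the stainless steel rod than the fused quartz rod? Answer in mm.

ΔT = 72 K
fused quartz: ΔL = 50.1×10⁻⁸ × 2.785 m × 72 = 1.0046×10⁻⁴ m = 0.10046 mm
stainless steel: ΔL = 1.62×10⁻⁵ × 2.785 m × 72 = 3.2484×10⁻³ m = 3.2484 mm
difference = 3.2484 − 0.10046 = 3.14794 mm

3.15 mm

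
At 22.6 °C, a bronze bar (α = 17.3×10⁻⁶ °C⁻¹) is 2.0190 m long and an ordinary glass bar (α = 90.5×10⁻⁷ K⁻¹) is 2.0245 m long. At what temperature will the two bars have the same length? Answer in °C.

T = 353.8 °C

L₁(1 + α₁ΔT) = L₂(1 + α₂ΔT) ⇒ ΔT = (L₂ − L₁)/(α₁L₁ − α₂L₂)
L₂ − L₁ = 2.0245 − 2.0190 = 5.50×10⁻³ m
α₁L₁ − α₂L₂ = 17.3×10⁻⁶×2.0190 − 90.5×10⁻⁷×2.0245 = 1.6606975×10⁻⁵ m/K
ΔT = 5.50×10⁻³ / 1.6606975×10⁻⁵ = 331.186 K
T = 22.6 + 331.186 = 353.786 °C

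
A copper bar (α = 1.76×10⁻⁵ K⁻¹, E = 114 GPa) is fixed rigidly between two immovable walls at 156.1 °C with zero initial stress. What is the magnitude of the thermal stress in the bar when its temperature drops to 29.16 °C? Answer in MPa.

Fully constrained: the free strain ε = αΔT is blocked, so σ = Eε = EαΔT.
|ΔT| = 126.94 K
σ = 114×10⁹ × 1.76×10⁻⁵ × 126.94 = 2.55×10⁸ Pa

σ = 255 MPa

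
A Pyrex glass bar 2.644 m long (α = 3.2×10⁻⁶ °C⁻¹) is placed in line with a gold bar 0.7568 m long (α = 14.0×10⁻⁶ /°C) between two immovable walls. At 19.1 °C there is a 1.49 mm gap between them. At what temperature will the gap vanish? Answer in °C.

α₁L₁ = 8.4608×10⁻⁶ m/K, α₂L₂ = 1.05952×10⁻⁵ m/K → total 1.9056×10⁻⁵ m/K
ΔT = g/(α₁L₁+α₂L₂) = 1.49×10⁻³ / 1.9056×10⁻⁵ = 78.191 K
T = 19.1 + 78.191 = 97.291 °C

T = 97.3 °C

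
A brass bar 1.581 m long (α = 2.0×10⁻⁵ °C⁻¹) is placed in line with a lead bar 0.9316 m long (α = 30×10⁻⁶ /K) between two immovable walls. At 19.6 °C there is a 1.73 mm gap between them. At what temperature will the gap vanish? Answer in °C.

T = 48.6 °C

α₁L₁ = 3.162×10⁻⁵ m/K, α₂L₂ = 2.7948×10⁻⁵ m/K → total 5.9568×10⁻⁵ m/K
ΔT = g/(α₁L₁+α₂L₂) = 1.73×10⁻³ / 5.9568×10⁻⁵ = 29.042 K
T = 19.6 + 29.042 = 48.642 °C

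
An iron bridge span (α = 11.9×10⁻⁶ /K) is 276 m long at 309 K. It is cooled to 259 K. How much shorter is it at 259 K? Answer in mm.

ΔL = 164 mm

|ΔT| = |259 − 309| = 50 K
ΔL = αL₀ΔT = (11.9×10⁻⁶)(276)(50) = 1.64×10⁻¹ m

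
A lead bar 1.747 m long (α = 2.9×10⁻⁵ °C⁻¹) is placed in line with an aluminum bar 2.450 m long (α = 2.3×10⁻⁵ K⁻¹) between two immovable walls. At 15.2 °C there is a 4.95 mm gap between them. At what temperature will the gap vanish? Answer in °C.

α₁L₁ = 5.0663×10⁻⁵ m/K, α₂L₂ = 5.635×10⁻⁵ m/K → total 1.07013×10⁻⁴ m/K
ΔT = g/(α₁L₁+α₂L₂) = 4.95×10⁻³ / 1.07013×10⁻⁴ = 46.256 K
T = 15.2 + 46.256 = 61.456 °C

T = 61.5 °C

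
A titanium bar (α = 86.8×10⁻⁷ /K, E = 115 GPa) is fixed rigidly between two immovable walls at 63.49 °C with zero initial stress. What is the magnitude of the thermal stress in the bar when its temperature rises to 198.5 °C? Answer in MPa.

Fully constrained: the free strain ε = αΔT is blocked, so σ = Eε = EαΔT.
|ΔT| = 135.01 K
σ = 115×10⁹ × 86.8×10⁻⁷ × 135.01 = 1.35×10⁸ Pa

σ = 135 MPa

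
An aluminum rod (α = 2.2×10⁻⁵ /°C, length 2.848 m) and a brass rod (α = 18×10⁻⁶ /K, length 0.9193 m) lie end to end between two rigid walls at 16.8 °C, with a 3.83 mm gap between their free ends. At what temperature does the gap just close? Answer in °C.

T = 65.2 °C

α₁L₁ = 6.2656×10⁻⁵ m/K, α₂L₂ = 1.65474×10⁻⁵ m/K → total 7.92034×10⁻⁵ m/K
ΔT = g/(α₁L₁+α₂L₂) = 3.83×10⁻³ / 7.92034×10⁻⁵ = 48.357 K
T = 16.8 + 48.357 = 65.157 °C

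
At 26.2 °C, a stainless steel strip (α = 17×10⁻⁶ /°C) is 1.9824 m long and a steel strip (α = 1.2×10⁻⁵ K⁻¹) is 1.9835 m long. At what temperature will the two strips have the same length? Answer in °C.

Equal length when α₁L₁ΔT − α₂L₂ΔT = L₂ − L₁ = 1.10×10⁻³ m
α₁L₁ = 3.37008×10⁻⁵, α₂L₂ = 2.3802×10⁻⁵ → Δ(αL) = 9.8988×10⁻⁶ m/K
ΔT = 1.10×10⁻³ / 9.8988×10⁻⁶ = 111.125 K, so T = 26.2 + 111.125 = 137.325 °C

T = 137.3 °C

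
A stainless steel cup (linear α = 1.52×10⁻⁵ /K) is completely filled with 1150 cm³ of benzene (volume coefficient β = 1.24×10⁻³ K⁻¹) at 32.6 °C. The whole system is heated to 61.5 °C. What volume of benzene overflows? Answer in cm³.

The cup also expands: β_container ≈ 3α = 4.56×10⁻⁵ /K
Net overflow = V₀(β_liq − 3α_cont)ΔT
β − 3α = 1.24×10⁻³ − 4.56×10⁻⁵ = 1.1944×10⁻³ /K; ΔT = 28.9 K
ΔV = 1150 × 1.1944×10⁻³ × 28.9 = 39.7 cm³

39.7 cm³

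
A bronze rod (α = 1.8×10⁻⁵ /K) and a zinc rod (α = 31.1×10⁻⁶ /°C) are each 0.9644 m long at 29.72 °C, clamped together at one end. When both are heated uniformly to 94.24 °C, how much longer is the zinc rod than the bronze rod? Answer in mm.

ΔT = 64.52 K
bronze: ΔL = 1.8×10⁻⁵ × 0.9644 m × 64.52 = 1.1200×10⁻³ m = 1.1200 mm
zinc: ΔL = 31.1×10⁻⁶ × 0.9644 m × 64.52 = 1.9351×10⁻³ m = 1.9351 mm
difference = 1.9351 − 1.1200 = 0.8151 mm

0.815 mm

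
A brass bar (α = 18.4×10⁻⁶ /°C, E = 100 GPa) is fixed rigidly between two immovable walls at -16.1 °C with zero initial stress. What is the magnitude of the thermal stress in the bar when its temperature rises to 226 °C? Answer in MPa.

σ = 445 MPa

Fully constrained: the free strain ε = αΔT is blocked, so σ = Eε = EαΔT.
|ΔT| = 242.1 K
σ = 100×10⁹ × 18.4×10⁻⁶ × 242.1 = 4.45×10⁸ Pa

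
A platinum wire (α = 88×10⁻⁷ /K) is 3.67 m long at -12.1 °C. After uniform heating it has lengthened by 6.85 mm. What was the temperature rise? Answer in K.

ΔT = 212 K

ΔL = αL₀ΔT ⇒ ΔT = ΔL / (αL₀)
ΔT = 6.85×10⁻³ m / (88×10⁻⁷ × 3.67 m) = 212.10 K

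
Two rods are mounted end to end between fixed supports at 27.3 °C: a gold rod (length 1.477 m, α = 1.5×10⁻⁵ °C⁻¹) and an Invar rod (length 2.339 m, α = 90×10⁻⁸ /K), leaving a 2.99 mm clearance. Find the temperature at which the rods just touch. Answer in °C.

T = 151 °C

Gap closes when ΔL₁ + ΔL₂ = 2.99 mm = 2.99×10⁻³ m
(α₁L₁ + α₂L₂)ΔT = g
α₁L₁ + α₂L₂ = 1.5×10⁻⁵×1.477 + 90×10⁻⁸×2.339 = 2.42601×10⁻⁵ m/K
ΔT = 2.99×10⁻³ / 2.42601×10⁻⁵ = 123.25 K
T = 27.3 + 123.25 = 150.55 °C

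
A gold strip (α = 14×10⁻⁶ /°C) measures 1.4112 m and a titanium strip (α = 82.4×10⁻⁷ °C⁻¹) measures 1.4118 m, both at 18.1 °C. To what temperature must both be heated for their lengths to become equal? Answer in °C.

T = 91.96 °C

L₁(1 + α₁ΔT) = L₂(1 + α₂ΔT) ⇒ ΔT = (L₂ − L₁)/(α₁L₁ − α₂L₂)
L₂ − L₁ = 1.4118 − 1.4112 = 6.00×10⁻⁴ m
α₁L₁ − α₂L₂ = 14×10⁻⁶×1.4112 − 82.4×10⁻⁷×1.4118 = 8.123568×10⁻⁶ m/K
ΔT = 6.00×10⁻⁴ / 8.123568×10⁻⁶ = 73.8592 K
T = 18.1 + 73.8592 = 91.9592 °C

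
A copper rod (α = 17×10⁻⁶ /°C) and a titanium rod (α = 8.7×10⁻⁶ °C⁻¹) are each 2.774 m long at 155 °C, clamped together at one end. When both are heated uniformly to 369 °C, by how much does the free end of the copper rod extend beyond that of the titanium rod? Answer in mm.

4.93 mm

ΔT = 214 K
copper: ΔL = 17×10⁻⁶ × 2.774 m × 214 = 1.0092×10⁻² m = 10.092 mm
titanium: ΔL = 8.7×10⁻⁶ × 2.774 m × 214 = 5.1646×10⁻³ m = 5.1646 mm
difference = 10.092 − 5.1646 = 4.9274 mm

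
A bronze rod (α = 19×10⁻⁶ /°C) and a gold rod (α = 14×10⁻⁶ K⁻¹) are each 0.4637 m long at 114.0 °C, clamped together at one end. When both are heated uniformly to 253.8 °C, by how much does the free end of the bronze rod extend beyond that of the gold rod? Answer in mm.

0.324 mm

ΔT = 139.8 K
bronze: ΔL = 19×10⁻⁶ × 0.4637 m × 139.8 = 1.2317×10⁻³ m = 1.2317 mm
gold: ΔL = 14×10⁻⁶ × 0.4637 m × 139.8 = 9.0755×10⁻⁴ m = 0.90755 mm
difference = 1.2317 − 0.90755 = 0.32415 mm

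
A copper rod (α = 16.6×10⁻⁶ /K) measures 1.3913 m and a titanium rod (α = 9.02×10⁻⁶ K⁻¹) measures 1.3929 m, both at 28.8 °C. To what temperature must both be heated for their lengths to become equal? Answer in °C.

T = 180.7 °C

Equal length when α₁L₁ΔT − α₂L₂ΔT = L₂ − L₁ = 1.60×10⁻³ m
α₁L₁ = 2.309558×10⁻⁵, α₂L₂ = 1.2563958×10⁻⁵ → Δ(αL) = 1.0531622×10⁻⁵ m/K
ΔT = 1.60×10⁻³ / 1.0531622×10⁻⁵ = 151.923 K, so T = 28.8 + 151.923 = 180.723 °C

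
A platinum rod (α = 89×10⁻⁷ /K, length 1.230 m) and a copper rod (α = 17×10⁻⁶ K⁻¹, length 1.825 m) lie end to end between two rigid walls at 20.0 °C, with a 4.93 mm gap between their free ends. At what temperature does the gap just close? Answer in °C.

Gap closes when ΔL₁ + ΔL₂ = 4.93 mm = 4.93×10⁻³ m
(α₁L₁ + α₂L₂)ΔT = g
α₁L₁ + α₂L₂ = 89×10⁻⁷×1.230 + 17×10⁻⁶×1.825 = 4.1972×10⁻⁵ m/K
ΔT = 4.93×10⁻³ / 4.1972×10⁻⁵ = 117.46 K
T = 20.0 + 117.46 = 137.46 °C

T = 137 °C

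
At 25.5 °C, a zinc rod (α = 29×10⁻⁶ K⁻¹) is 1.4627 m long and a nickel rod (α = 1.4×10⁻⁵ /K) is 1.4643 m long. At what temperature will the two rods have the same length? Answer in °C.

Equal length when α₁L₁ΔT − α₂L₂ΔT = L₂ − L₁ = 1.60×10⁻³ m
α₁L₁ = 4.24183×10⁻⁵, α₂L₂ = 2.05002×10⁻⁵ → Δ(αL) = 2.19181×10⁻⁵ m/K
ΔT = 1.60×10⁻³ / 2.19181×10⁻⁵ = 72.9990 K, so T = 25.5 + 72.9990 = 98.4990 °C

T = 98.50 °C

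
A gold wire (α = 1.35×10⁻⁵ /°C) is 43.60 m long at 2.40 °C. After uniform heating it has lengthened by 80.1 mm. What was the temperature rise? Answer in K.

ΔL = αL₀ΔT ⇒ ΔT = ΔL / (αL₀)
ΔT = 80.1×10⁻³ m / (1.35×10⁻⁵ × 43.60 m) = 136.09 K

ΔT = 136 K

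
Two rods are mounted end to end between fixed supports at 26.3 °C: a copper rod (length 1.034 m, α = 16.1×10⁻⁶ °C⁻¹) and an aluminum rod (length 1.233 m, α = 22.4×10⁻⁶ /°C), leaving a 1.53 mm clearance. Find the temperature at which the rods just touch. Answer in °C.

T = 60.9 °C

Gap closes when ΔL₁ + ΔL₂ = 1.53 mm = 1.53×10⁻³ m
(α₁L₁ + α₂L₂)ΔT = g
α₁L₁ + α₂L₂ = 16.1×10⁻⁶×1.034 + 22.4×10⁻⁶×1.233 = 4.42666×10⁻⁵ m/K
ΔT = 1.53×10⁻³ / 4.42666×10⁻⁵ = 34.563 K
T = 26.3 + 34.563 = 60.863 °C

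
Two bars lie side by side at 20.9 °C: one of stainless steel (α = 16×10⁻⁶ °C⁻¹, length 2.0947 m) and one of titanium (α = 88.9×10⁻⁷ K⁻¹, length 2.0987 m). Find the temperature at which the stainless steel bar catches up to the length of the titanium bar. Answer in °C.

T = 290.1 °C

Equal length when α₁L₁ΔT − α₂L₂ΔT = L₂ − L₁ = 4.00×10⁻³ m
α₁L₁ = 3.35152×10⁻⁵, α₂L₂ = 1.8657443×10⁻⁵ → Δ(αL) = 1.4857757×10⁻⁵ m/K
ΔT = 4.00×10⁻³ / 1.4857757×10⁻⁵ = 269.220 K, so T = 20.9 + 269.220 = 290.120 °C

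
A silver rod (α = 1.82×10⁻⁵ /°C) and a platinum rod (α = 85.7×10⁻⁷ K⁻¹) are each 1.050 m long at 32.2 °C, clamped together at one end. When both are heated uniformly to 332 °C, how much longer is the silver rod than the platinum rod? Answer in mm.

ΔT = 299.8 K
silver: ΔL = 1.82×10⁻⁵ × 1.050 m × 299.8 = 5.7292×10⁻³ m = 5.7292 mm
platinum: ΔL = 85.7×10⁻⁷ × 1.050 m × 299.8 = 2.6978×10⁻³ m = 2.6978 mm
difference = 5.7292 − 2.6978 = 3.0314 mm

3.03 mm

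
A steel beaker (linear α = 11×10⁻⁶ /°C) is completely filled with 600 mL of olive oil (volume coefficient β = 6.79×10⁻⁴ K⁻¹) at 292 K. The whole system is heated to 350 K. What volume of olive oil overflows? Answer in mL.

The beaker also expands: β_container ≈ 3α = 3.3×10⁻⁵ /K
Net overflow = V₀(β_liq − 3α_cont)ΔT
β − 3α = 6.79×10⁻⁴ − 3.3×10⁻⁵ = 6.46×10⁻⁴ /K; ΔT = 58 K
ΔV = 600 × 6.46×10⁻⁴ × 58 = 22.5 mL

22.5 mL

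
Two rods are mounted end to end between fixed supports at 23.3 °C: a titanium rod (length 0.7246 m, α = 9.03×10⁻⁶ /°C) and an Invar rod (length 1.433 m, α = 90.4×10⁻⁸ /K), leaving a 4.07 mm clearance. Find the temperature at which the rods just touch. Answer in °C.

T = 543 °C

Gap closes when ΔL₁ + ΔL₂ = 4.07 mm = 4.07×10⁻³ m
(α₁L₁ + α₂L₂)ΔT = g
α₁L₁ + α₂L₂ = 9.03×10⁻⁶×0.7246 + 90.4×10⁻⁸×1.433 = 7.83857×10⁻⁶ m/K
ΔT = 4.07×10⁻³ / 7.83857×10⁻⁶ = 519.23 K
T = 23.3 + 519.23 = 542.53 °C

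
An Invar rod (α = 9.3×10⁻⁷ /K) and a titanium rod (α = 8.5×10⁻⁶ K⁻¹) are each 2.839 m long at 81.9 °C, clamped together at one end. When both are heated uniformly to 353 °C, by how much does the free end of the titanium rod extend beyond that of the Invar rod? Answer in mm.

ΔT = 271.1 K
Invar: ΔL = 9.3×10⁻⁷ × 2.839 m × 271.1 = 7.1578×10⁻⁴ m = 0.71578 mm
titanium: ΔL = 8.5×10⁻⁶ × 2.839 m × 271.1 = 6.5420×10⁻³ m = 6.5420 mm
difference = 6.5420 − 0.71578 = 5.82622 mm

5.83 mm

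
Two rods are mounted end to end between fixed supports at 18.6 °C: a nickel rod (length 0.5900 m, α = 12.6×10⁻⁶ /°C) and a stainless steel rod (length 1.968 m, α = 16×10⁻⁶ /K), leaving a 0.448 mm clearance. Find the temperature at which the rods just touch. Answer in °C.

T = 30.1 °C

Gap closes when ΔL₁ + ΔL₂ = 0.448 mm = 4.48×10⁻⁴ m
(α₁L₁ + α₂L₂)ΔT = g
α₁L₁ + α₂L₂ = 12.6×10⁻⁶×0.5900 + 16×10⁻⁶×1.968 = 3.8922×10⁻⁵ m/K
ΔT = 4.48×10⁻⁴ / 3.8922×10⁻⁵ = 11.510 K
T = 18.6 + 11.510 = 30.110 °C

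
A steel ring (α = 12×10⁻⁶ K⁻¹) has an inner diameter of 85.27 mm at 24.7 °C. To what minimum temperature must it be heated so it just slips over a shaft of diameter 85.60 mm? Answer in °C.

T = 347 °C

Required Δd = 85.60 − 85.27 = 0.33 mm
Δd = αd₀ΔT ⇒ ΔT = Δd/(αd₀) = 0.33 / (12×10⁻⁶ × 85.27) = 322.50 K
T_min = 24.7 + 322.50 = 347.20 °C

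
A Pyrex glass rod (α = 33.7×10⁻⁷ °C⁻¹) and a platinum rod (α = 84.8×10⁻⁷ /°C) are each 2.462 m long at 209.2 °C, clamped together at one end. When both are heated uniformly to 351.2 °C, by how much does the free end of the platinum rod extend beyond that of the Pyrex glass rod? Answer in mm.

ΔT = 142.0 K
Pyrex glass: ΔL = 33.7×10⁻⁷ × 2.462 m × 142.0 = 1.1782×10⁻³ m = 1.1782 mm
platinum: ΔL = 84.8×10⁻⁷ × 2.462 m × 142.0 = 2.9646×10⁻³ m = 2.9646 mm
difference = 2.9646 − 1.1782 = 1.7864 mm

1.79 mm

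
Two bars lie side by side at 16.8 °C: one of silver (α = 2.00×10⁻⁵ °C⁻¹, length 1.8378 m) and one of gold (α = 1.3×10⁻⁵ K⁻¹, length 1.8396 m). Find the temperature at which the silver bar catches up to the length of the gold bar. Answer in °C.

L₁(1 + α₁ΔT) = L₂(1 + α₂ΔT) ⇒ ΔT = (L₂ − L₁)/(α₁L₁ − α₂L₂)
L₂ − L₁ = 1.8396 − 1.8378 = 1.80×10⁻³ m
α₁L₁ − α₂L₂ = 2.00×10⁻⁵×1.8378 − 1.3×10⁻⁵×1.8396 = 1.28412×10⁻⁵ m/K
ΔT = 1.80×10⁻³ / 1.28412×10⁻⁵ = 140.174 K
T = 16.8 + 140.174 = 156.974 °C

T = 157.0 °C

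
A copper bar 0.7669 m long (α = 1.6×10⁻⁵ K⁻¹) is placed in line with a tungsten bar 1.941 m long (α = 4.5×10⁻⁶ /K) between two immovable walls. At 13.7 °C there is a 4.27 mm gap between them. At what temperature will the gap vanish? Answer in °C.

Gap closes when ΔL₁ + ΔL₂ = 4.27 mm = 4.27×10⁻³ m
(α₁L₁ + α₂L₂)ΔT = g
α₁L₁ + α₂L₂ = 1.6×10⁻⁵×0.7669 + 4.5×10⁻⁶×1.941 = 2.10049×10⁻⁵ m/K
ΔT = 4.27×10⁻³ / 2.10049×10⁻⁵ = 203.29 K
T = 13.7 + 203.29 = 216.99 °C

T = 217 °C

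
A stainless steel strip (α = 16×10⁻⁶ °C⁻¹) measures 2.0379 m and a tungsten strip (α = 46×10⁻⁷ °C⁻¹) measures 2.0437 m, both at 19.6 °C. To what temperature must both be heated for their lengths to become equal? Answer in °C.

T = 269.5 °C

L₁(1 + α₁ΔT) = L₂(1 + α₂ΔT) ⇒ ΔT = (L₂ − L₁)/(α₁L₁ − α₂L₂)
L₂ − L₁ = 2.0437 − 2.0379 = 5.80×10⁻³ m
α₁L₁ − α₂L₂ = 16×10⁻⁶×2.0379 − 46×10⁻⁷×2.0437 = 2.320538×10⁻⁵ m/K
ΔT = 5.80×10⁻³ / 2.320538×10⁻⁵ = 249.942 K
T = 19.6 + 249.942 = 269.542 °C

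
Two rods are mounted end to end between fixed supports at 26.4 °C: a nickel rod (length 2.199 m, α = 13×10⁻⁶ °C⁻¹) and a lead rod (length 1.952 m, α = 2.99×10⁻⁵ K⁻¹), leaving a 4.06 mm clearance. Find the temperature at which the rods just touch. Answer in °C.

Gap closes when ΔL₁ + ΔL₂ = 4.06 mm = 4.06×10⁻³ m
(α₁L₁ + α₂L₂)ΔT = g
α₁L₁ + α₂L₂ = 13×10⁻⁶×2.199 + 2.99×10⁻⁵×1.952 = 8.69518×10⁻⁵ m/K
ΔT = 4.06×10⁻³ / 8.69518×10⁻⁵ = 46.693 K
T = 26.4 + 46.693 = 73.093 °C

T = 73.1 °C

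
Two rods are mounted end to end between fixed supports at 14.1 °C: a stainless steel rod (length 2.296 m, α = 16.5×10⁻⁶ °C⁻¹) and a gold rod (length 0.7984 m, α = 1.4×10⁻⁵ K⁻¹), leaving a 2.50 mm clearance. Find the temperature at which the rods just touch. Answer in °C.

T = 65.1 °C

α₁L₁ = 3.7884×10⁻⁵ m/K, α₂L₂ = 1.11776×10⁻⁵ m/K → total 4.90616×10⁻⁵ m/K
ΔT = g/(α₁L₁+α₂L₂) = 2.50×10⁻³ / 4.90616×10⁻⁵ = 50.956 K
T = 14.1 + 50.956 = 65.056 °C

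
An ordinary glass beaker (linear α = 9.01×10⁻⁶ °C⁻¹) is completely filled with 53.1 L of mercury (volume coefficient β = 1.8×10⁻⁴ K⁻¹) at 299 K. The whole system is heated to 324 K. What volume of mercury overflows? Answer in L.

0.203 L

The beaker also expands: β_container ≈ 3α = 2.703×10⁻⁵ /K
Net overflow = V₀(β_liq − 3α_cont)ΔT
β − 3α = 1.80×10⁻⁴ − 2.703×10⁻⁵ = 1.5297×10⁻⁴ /K; ΔT = 25 K
ΔV = 53.1 × 1.5297×10⁻⁴ × 25 = 0.203 L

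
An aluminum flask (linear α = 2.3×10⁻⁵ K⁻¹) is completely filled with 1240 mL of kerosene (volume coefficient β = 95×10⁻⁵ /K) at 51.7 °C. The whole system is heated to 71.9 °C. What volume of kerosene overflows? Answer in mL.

22.1 mL

The flask also expands: β_container ≈ 3α = 6.9×10⁻⁵ /K
Net overflow = V₀(β_liq − 3α_cont)ΔT
β − 3α = 9.50×10⁻⁴ − 6.9×10⁻⁵ = 8.81×10⁻⁴ /K; ΔT = 20.2 K
ΔV = 1240 × 8.81×10⁻⁴ × 20.2 = 22.1 mL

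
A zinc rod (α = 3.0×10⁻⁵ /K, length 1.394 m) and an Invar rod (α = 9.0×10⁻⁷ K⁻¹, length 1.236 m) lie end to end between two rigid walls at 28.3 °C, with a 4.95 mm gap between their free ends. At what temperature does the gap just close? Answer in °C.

T = 144 °C

α₁L₁ = 4.182×10⁻⁵ m/K, α₂L₂ = 1.1124×10⁻⁶ m/K → total 4.29324×10⁻⁵ m/K
ΔT = g/(α₁L₁+α₂L₂) = 4.95×10⁻³ / 4.29324×10⁻⁵ = 115.30 K
T = 28.3 + 115.30 = 143.60 °C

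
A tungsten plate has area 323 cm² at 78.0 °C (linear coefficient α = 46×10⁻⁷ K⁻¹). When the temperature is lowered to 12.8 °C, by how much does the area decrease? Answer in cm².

ΔA = 0.194 cm²

Area coefficient ≈ 2α; |ΔT| = 65.2 K
ΔA = 2αA₀ΔT = 2(46×10⁻⁷)(323)(65.2) = 0.194 cm²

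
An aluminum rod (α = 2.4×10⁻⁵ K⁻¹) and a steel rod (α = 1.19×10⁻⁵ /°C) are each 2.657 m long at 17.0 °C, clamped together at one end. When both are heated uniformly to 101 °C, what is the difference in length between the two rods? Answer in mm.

ΔT = 84.0 K
aluminum: ΔL = 2.4×10⁻⁵ × 2.657 m × 84.0 = 5.3565×10⁻³ m = 5.3565 mm
steel: ΔL = 1.19×10⁻⁵ × 2.657 m × 84.0 = 2.6559×10⁻³ m = 2.6559 mm
difference = 5.3565 − 2.6559 = 2.7006 mm

2.70 mm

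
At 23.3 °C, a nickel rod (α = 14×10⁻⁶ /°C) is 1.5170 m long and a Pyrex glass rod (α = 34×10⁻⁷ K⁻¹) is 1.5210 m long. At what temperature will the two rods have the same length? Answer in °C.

T = 272.3 °C

Equal length when α₁L₁ΔT − α₂L₂ΔT = L₂ − L₁ = 4.00×10⁻³ m
α₁L₁ = 2.1238×10⁻⁵, α₂L₂ = 5.1714×10⁻⁶ → Δ(αL) = 1.60666×10⁻⁵ m/K
ΔT = 4.00×10⁻³ / 1.60666×10⁻⁵ = 248.964 K, so T = 23.3 + 248.964 = 272.264 °C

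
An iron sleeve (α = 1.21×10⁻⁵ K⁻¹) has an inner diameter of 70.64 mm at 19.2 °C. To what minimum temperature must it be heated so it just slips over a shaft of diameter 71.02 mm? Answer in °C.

Required Δd = 71.02 − 70.64 = 0.38 mm
Δd = αd₀ΔT ⇒ ΔT = Δd/(αd₀) = 0.38 / (1.21×10⁻⁵ × 70.64) = 444.58 K
T_min = 19.2 + 444.58 = 463.78 °C

T = 464 °C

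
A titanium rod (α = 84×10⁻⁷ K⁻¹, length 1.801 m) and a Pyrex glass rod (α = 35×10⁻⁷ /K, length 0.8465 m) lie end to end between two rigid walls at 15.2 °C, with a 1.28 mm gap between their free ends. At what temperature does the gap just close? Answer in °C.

Gap closes when ΔL₁ + ΔL₂ = 1.28 mm = 1.28×10⁻³ m
(α₁L₁ + α₂L₂)ΔT = g
α₁L₁ + α₂L₂ = 84×10⁻⁷×1.801 + 35×10⁻⁷×0.8465 = 1.809115×10⁻⁵ m/K
ΔT = 1.28×10⁻³ / 1.809115×10⁻⁵ = 70.753 K
T = 15.2 + 70.753 = 85.953 °C

T = 86.0 °C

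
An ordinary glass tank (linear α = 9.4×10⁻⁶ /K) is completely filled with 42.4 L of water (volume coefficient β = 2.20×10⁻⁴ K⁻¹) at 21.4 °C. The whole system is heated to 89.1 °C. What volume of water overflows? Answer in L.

The tank also expands: β_container ≈ 3α = 2.82×10⁻⁵ /K
Net overflow = V₀(β_liq − 3α_cont)ΔT
β − 3α = 2.20×10⁻⁴ − 2.82×10⁻⁵ = 1.918×10⁻⁴ /K; ΔT = 67.7 K
ΔV = 42.4 × 1.918×10⁻⁴ × 67.7 = 0.551 L

0.551 L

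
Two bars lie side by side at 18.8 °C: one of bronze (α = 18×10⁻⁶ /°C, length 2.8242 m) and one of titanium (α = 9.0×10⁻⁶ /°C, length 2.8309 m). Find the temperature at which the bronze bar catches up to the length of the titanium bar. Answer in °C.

T = 283.0 °C

L₁(1 + α₁ΔT) = L₂(1 + α₂ΔT) ⇒ ΔT = (L₂ − L₁)/(α₁L₁ − α₂L₂)
L₂ − L₁ = 2.8309 − 2.8242 = 6.70×10⁻³ m
α₁L₁ − α₂L₂ = 18×10⁻⁶×2.8242 − 9.0×10⁻⁶×2.8309 = 2.53575×10⁻⁵ m/K
ΔT = 6.70×10⁻³ / 2.53575×10⁻⁵ = 264.222 K
T = 18.8 + 264.222 = 283.022 °C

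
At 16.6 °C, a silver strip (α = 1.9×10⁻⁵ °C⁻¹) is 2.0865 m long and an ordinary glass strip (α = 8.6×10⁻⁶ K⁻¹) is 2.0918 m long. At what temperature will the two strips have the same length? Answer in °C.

Equal length when α₁L₁ΔT − α₂L₂ΔT = L₂ − L₁ = 5.30×10⁻³ m
α₁L₁ = 3.96435×10⁻⁵, α₂L₂ = 1.798948×10⁻⁵ → Δ(αL) = 2.165402×10⁻⁵ m/K
ΔT = 5.30×10⁻³ / 2.165402×10⁻⁵ = 244.758 K, so T = 16.6 + 244.758 = 261.358 °C

T = 261.4 °C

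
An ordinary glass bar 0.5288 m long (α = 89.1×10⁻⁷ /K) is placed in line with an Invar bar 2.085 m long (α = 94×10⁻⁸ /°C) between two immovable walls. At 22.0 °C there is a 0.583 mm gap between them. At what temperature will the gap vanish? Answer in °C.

T = 109 °C

α₁L₁ = 4.711608×10⁻⁶ m/K, α₂L₂ = 1.9599×10⁻⁶ m/K → total 6.671508×10⁻⁶ m/K
ΔT = g/(α₁L₁+α₂L₂) = 5.83×10⁻⁴ / 6.671508×10⁻⁶ = 87.39 K
T = 22.0 + 87.39 = 109.39 °C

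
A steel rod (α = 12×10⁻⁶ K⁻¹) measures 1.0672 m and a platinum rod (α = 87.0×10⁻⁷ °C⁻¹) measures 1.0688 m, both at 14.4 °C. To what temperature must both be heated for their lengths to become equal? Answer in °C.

L₁(1 + α₁ΔT) = L₂(1 + α₂ΔT) ⇒ ΔT = (L₂ − L₁)/(α₁L₁ − α₂L₂)
L₂ − L₁ = 1.0688 − 1.0672 = 1.60×10⁻³ m
α₁L₁ − α₂L₂ = 12×10⁻⁶×1.0672 − 87.0×10⁻⁷×1.0688 = 3.50784×10⁻⁶ m/K
ΔT = 1.60×10⁻³ / 3.50784×10⁻⁶ = 456.121 K
T = 14.4 + 456.121 = 470.521 °C

T = 470.5 °C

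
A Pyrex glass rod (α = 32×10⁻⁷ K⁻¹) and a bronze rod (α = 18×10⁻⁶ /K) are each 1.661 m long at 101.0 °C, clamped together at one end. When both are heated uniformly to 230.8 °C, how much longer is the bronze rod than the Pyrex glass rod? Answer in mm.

3.19 mm

ΔT = 129.8 K
Pyrex glass: ΔL = 32×10⁻⁷ × 1.661 m × 129.8 = 6.8991×10⁻⁴ m = 0.68991 mm
bronze: ΔL = 18×10⁻⁶ × 1.661 m × 129.8 = 3.8808×10⁻³ m = 3.8808 mm
difference = 3.8808 − 0.68991 = 3.19089 mm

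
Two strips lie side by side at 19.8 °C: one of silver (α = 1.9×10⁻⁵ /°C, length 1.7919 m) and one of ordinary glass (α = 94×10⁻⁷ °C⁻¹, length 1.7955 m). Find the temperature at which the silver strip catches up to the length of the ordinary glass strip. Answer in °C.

L₁(1 + α₁ΔT) = L₂(1 + α₂ΔT) ⇒ ΔT = (L₂ − L₁)/(α₁L₁ − α₂L₂)
L₂ − L₁ = 1.7955 − 1.7919 = 3.60×10⁻³ m
α₁L₁ − α₂L₂ = 1.9×10⁻⁵×1.7919 − 94×10⁻⁷×1.7955 = 1.71684×10⁻⁵ m/K
ΔT = 3.60×10⁻³ / 1.71684×10⁻⁵ = 209.688 K
T = 19.8 + 209.688 = 229.488 °C

T = 229.5 °C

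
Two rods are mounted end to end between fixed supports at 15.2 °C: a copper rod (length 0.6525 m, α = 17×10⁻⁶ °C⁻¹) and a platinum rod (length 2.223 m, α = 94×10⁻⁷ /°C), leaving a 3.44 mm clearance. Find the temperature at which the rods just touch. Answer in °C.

Gap closes when ΔL₁ + ΔL₂ = 3.44 mm = 3.44×10⁻³ m
(α₁L₁ + α₂L₂)ΔT = g
α₁L₁ + α₂L₂ = 17×10⁻⁶×0.6525 + 94×10⁻⁷×2.223 = 3.19887×10⁻⁵ m/K
ΔT = 3.44×10⁻³ / 3.19887×10⁻⁵ = 107.54 K
T = 15.2 + 107.54 = 122.74 °C

T = 123 °C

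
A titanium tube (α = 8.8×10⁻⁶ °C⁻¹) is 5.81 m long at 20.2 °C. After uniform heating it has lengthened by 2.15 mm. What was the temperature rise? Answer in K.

ΔL = αL₀ΔT ⇒ ΔT = ΔL / (αL₀)
ΔT = 2.15×10⁻³ m / (8.8×10⁻⁶ × 5.81 m) = 42.051 K

ΔT = 42.1 K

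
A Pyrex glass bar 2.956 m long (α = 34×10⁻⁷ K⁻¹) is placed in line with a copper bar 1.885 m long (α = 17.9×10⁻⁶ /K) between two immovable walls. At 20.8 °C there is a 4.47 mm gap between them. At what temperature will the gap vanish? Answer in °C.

T = 123 °C

Gap closes when ΔL₁ + ΔL₂ = 4.47 mm = 4.47×10⁻³ m
(α₁L₁ + α₂L₂)ΔT = g
α₁L₁ + α₂L₂ = 34×10⁻⁷×2.956 + 17.9×10⁻⁶×1.885 = 4.37919×10⁻⁵ m/K
ΔT = 4.47×10⁻³ / 4.37919×10⁻⁵ = 102.07 K
T = 20.8 + 102.07 = 122.87 °C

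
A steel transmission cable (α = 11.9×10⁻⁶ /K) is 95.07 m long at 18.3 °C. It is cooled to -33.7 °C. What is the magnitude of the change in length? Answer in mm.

|ΔT| = |-33.7 − 18.3| = 52.0 K
ΔL = αL₀ΔT = (11.9×10⁻⁶)(95.07)(52.0) = 5.88×10⁻² m

ΔL = 58.8 mm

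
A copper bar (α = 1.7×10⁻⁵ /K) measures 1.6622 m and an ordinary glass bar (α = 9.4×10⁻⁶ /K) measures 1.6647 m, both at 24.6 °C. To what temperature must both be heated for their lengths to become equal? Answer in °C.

L₁(1 + α₁ΔT) = L₂(1 + α₂ΔT) ⇒ ΔT = (L₂ − L₁)/(α₁L₁ − α₂L₂)
L₂ − L₁ = 1.6647 − 1.6622 = 2.50×10⁻³ m
α₁L₁ − α₂L₂ = 1.7×10⁻⁵×1.6622 − 9.4×10⁻⁶×1.6647 = 1.260922×10⁻⁵ m/K
ΔT = 2.50×10⁻³ / 1.260922×10⁻⁵ = 198.268 K
T = 24.6 + 198.268 = 222.868 °C

T = 222.9 °C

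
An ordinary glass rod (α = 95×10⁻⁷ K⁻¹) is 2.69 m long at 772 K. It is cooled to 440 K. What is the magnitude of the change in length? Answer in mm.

ΔL = 8.48 mm

|ΔT| = |440 − 772| = 332 K
ΔL = αL₀ΔT = (95×10⁻⁷)(2.69)(332) = 8.48×10⁻³ m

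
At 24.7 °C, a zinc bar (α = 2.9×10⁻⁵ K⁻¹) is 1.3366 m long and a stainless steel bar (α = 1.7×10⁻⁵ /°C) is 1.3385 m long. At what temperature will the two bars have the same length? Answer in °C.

T = 143.4 °C

Equal length when α₁L₁ΔT − α₂L₂ΔT = L₂ − L₁ = 1.90×10⁻³ m
α₁L₁ = 3.87614×10⁻⁵, α₂L₂ = 2.27545×10⁻⁵ → Δ(αL) = 1.60069×10⁻⁵ m/K
ΔT = 1.90×10⁻³ / 1.60069×10⁻⁵ = 118.699 K, so T = 24.7 + 118.699 = 143.399 °C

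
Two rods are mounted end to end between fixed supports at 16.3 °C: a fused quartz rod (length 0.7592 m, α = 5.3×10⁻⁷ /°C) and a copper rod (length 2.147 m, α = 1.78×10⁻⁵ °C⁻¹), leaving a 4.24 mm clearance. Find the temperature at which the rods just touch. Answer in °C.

T = 126 °C

α₁L₁ = 4.02376×10⁻⁷ m/K, α₂L₂ = 3.82166×10⁻⁵ m/K → total 3.8618976×10⁻⁵ m/K
ΔT = g/(α₁L₁+α₂L₂) = 4.24×10⁻³ / 3.8618976×10⁻⁵ = 109.79 K
T = 16.3 + 109.79 = 126.09 °C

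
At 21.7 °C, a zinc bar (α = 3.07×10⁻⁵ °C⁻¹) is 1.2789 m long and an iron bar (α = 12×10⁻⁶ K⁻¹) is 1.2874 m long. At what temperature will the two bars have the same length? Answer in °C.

L₁(1 + α₁ΔT) = L₂(1 + α₂ΔT) ⇒ ΔT = (L₂ − L₁)/(α₁L₁ − α₂L₂)
L₂ − L₁ = 1.2874 − 1.2789 = 8.50×10⁻³ m
α₁L₁ − α₂L₂ = 3.07×10⁻⁵×1.2789 − 12×10⁻⁶×1.2874 = 2.381343×10⁻⁵ m/K
ΔT = 8.50×10⁻³ / 2.381343×10⁻⁵ = 356.941 K
T = 21.7 + 356.941 = 378.641 °C

T = 378.6 °C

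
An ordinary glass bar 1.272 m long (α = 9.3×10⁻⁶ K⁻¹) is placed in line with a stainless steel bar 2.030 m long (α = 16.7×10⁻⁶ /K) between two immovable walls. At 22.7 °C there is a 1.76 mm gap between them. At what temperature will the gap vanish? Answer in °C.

T = 61.2 °C

Gap closes when ΔL₁ + ΔL₂ = 1.76 mm = 1.76×10⁻³ m
(α₁L₁ + α₂L₂)ΔT = g
α₁L₁ + α₂L₂ = 9.3×10⁻⁶×1.272 + 16.7×10⁻⁶×2.030 = 4.57306×10⁻⁵ m/K
ΔT = 1.76×10⁻³ / 4.57306×10⁻⁵ = 38.486 K
T = 22.7 + 38.486 = 61.186 °C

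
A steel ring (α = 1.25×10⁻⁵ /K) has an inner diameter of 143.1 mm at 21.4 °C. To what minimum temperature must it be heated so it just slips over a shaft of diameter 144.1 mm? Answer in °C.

Required Δd = 144.1 − 143.1 = 1.0 mm
Δd = αd₀ΔT ⇒ ΔT = Δd/(αd₀) = 1.0 / (1.25×10⁻⁵ × 143.1) = 559.05 K
T_min = 21.4 + 559.05 = 580.45 °C

T = 580 °C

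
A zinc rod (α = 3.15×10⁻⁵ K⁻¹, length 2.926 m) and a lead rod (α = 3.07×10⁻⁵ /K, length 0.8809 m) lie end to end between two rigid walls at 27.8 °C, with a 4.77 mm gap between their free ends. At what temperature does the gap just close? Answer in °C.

α₁L₁ = 9.2169×10⁻⁵ m/K, α₂L₂ = 2.704363×10⁻⁵ m/K → total 1.1921263×10⁻⁴ m/K
ΔT = g/(α₁L₁+α₂L₂) = 4.77×10⁻³ / 1.1921263×10⁻⁴ = 40.013 K
T = 27.8 + 40.013 = 67.813 °C

T = 67.8 °C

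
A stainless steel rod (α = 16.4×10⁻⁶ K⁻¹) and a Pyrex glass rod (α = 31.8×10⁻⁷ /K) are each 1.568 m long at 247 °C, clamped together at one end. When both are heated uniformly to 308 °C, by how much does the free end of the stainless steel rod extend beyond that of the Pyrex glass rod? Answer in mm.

1.26 mm

ΔT = 61 K
stainless steel: ΔL = 16.4×10⁻⁶ × 1.568 m × 61 = 1.5686×10⁻³ m = 1.5686 mm
Pyrex glass: ΔL = 31.8×10⁻⁷ × 1.568 m × 61 = 3.0416×10⁻⁴ m = 0.30416 mm
difference = 1.5686 − 0.30416 = 1.26444 mm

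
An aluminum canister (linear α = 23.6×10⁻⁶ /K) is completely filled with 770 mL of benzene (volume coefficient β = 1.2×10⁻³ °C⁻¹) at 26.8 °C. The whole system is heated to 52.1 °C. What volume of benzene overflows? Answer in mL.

The canister also expands: β_container ≈ 3α = 7.08×10⁻⁵ /K
Net overflow = V₀(β_liq − 3α_cont)ΔT
β − 3α = 1.20×10⁻³ − 7.08×10⁻⁵ = 1.1292×10⁻³ /K; ΔT = 25.3 K
ΔV = 770 × 1.1292×10⁻³ × 25.3 = 22.0 mL

22.0 mL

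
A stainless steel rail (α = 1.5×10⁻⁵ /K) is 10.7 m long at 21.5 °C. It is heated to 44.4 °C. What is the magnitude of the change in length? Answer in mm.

ΔL = 3.68 mm

|ΔT| = |44.4 − 21.5| = 22.9 K
ΔL = αL₀ΔT = (1.5×10⁻⁵)(10.7)(22.9) = 3.68×10⁻³ m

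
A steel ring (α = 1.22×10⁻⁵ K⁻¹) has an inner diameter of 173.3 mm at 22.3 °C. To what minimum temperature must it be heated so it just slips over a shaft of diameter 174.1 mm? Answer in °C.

Required Δd = 174.1 − 173.3 = 0.8 mm
Δd = αd₀ΔT ⇒ ΔT = Δd/(αd₀) = 0.8 / (1.22×10⁻⁵ × 173.3) = 378.38 K
T_min = 22.3 + 378.38 = 400.68 °C

T = 401 °C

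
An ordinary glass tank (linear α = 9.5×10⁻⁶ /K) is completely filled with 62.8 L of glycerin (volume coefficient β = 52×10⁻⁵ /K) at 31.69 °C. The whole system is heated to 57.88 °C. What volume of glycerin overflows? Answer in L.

The tank also expands: β_container ≈ 3α = 2.85×10⁻⁵ /K
Net overflow = V₀(β_liq − 3α_cont)ΔT
β − 3α = 5.20×10⁻⁴ − 2.85×10⁻⁵ = 4.915×10⁻⁴ /K; ΔT = 26.19 K
ΔV = 62.8 × 4.915×10⁻⁴ × 26.19 = 0.808 L

0.808 L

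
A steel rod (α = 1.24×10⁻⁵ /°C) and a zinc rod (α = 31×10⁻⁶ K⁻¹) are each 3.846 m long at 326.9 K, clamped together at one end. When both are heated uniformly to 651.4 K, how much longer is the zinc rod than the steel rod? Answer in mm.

ΔT = 324.5 K
steel: ΔL = 1.24×10⁻⁵ × 3.846 m × 324.5 = 1.5476×10⁻² m = 15.476 mm
zinc: ΔL = 31×10⁻⁶ × 3.846 m × 324.5 = 3.8689×10⁻² m = 38.689 mm
difference = 38.689 − 15.476 = 23.213 mm

23.2 mm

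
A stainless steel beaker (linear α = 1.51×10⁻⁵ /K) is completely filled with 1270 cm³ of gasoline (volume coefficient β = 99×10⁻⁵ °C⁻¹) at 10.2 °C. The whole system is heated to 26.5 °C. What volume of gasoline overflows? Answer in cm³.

The beaker also expands: β_container ≈ 3α = 4.53×10⁻⁵ /K
Net overflow = V₀(β_liq − 3α_cont)ΔT
β − 3α = 9.90×10⁻⁴ − 4.53×10⁻⁵ = 9.447×10⁻⁴ /K; ΔT = 16.3 K
ΔV = 1270 × 9.447×10⁻⁴ × 16.3 = 19.6 cm³

19.6 cm³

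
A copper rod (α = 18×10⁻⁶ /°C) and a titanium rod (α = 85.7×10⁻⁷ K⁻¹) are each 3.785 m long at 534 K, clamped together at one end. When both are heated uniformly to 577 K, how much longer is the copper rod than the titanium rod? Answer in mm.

ΔT = 43 K
copper: ΔL = 18×10⁻⁶ × 3.785 m × 43 = 2.9296×10⁻³ m = 2.9296 mm
titanium: ΔL = 85.7×10⁻⁷ × 3.785 m × 43 = 1.3948×10⁻³ m = 1.3948 mm
difference = 2.9296 − 1.3948 = 1.5348 mm

1.53 mm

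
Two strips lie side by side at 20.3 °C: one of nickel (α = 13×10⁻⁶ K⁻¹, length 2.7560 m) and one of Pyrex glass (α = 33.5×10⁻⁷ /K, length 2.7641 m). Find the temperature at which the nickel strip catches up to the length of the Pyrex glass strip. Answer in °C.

Equal length when α₁L₁ΔT − α₂L₂ΔT = L₂ − L₁ = 8.10×10⁻³ m
α₁L₁ = 3.5828×10⁻⁵, α₂L₂ = 9.259735×10⁻⁶ → Δ(αL) = 2.6568265×10⁻⁵ m/K
ΔT = 8.10×10⁻³ / 2.6568265×10⁻⁵ = 304.875 K, so T = 20.3 + 304.875 = 325.175 °C

T = 325.2 °C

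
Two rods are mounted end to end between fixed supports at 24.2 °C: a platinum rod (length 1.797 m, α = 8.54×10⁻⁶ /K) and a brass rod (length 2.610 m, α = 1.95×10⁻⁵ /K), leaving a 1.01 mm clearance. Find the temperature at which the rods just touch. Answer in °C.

Gap closes when ΔL₁ + ΔL₂ = 1.01 mm = 1.01×10⁻³ m
(α₁L₁ + α₂L₂)ΔT = g
α₁L₁ + α₂L₂ = 8.54×10⁻⁶×1.797 + 1.95×10⁻⁵×2.610 = 6.624138×10⁻⁵ m/K
ΔT = 1.01×10⁻³ / 6.624138×10⁻⁵ = 15.247 K
T = 24.2 + 15.247 = 39.447 °C

T = 39.4 °C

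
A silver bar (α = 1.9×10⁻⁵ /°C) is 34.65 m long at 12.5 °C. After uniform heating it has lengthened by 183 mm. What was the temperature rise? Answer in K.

ΔL = αL₀ΔT ⇒ ΔT = ΔL / (αL₀)
ΔT = 183×10⁻³ m / (1.9×10⁻⁵ × 34.65 m) = 277.97 K

ΔT = 278 K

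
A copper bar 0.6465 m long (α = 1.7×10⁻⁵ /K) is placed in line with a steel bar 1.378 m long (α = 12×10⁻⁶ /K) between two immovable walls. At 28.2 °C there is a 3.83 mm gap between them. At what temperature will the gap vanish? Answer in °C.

α₁L₁ = 1.09905×10⁻⁵ m/K, α₂L₂ = 1.6536×10⁻⁵ m/K → total 2.75265×10⁻⁵ m/K
ΔT = g/(α₁L₁+α₂L₂) = 3.83×10⁻³ / 2.75265×10⁻⁵ = 139.14 K
T = 28.2 + 139.14 = 167.34 °C

T = 167 °C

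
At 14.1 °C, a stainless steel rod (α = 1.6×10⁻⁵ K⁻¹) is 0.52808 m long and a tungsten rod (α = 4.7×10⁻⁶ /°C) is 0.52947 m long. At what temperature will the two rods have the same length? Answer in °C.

T = 247.3 °C

L₁(1 + α₁ΔT) = L₂(1 + α₂ΔT) ⇒ ΔT = (L₂ − L₁)/(α₁L₁ − α₂L₂)
L₂ − L₁ = 0.52947 − 0.52808 = 1.39×10⁻³ m
α₁L₁ − α₂L₂ = 1.6×10⁻⁵×0.52808 − 4.7×10⁻⁶×0.52947 = 5.960771×10⁻⁶ m/K
ΔT = 1.39×10⁻³ / 5.960771×10⁻⁶ = 233.191 K
T = 14.1 + 233.191 = 247.291 °C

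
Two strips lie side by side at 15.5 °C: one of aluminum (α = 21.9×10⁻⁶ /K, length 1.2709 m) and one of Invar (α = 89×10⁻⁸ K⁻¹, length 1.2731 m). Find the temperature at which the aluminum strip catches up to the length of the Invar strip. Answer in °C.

T = 97.90 °C

Equal length when α₁L₁ΔT − α₂L₂ΔT = L₂ − L₁ = 2.20×10⁻³ m
α₁L₁ = 2.783271×10⁻⁵, α₂L₂ = 1.133059×10⁻⁶ → Δ(αL) = 2.6699651×10⁻⁵ m/K
ΔT = 2.20×10⁻³ / 2.6699651×10⁻⁵ = 82.3981 K, so T = 15.5 + 82.3981 = 97.8981 °C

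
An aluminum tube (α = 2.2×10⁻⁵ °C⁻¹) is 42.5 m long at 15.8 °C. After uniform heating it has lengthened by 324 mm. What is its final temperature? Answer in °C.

ΔL = αL₀ΔT ⇒ ΔT = ΔL / (αL₀)
ΔT = 324×10⁻³ m / (2.2×10⁻⁵ × 42.5 m) = 346.52 K
T = 15.8 + 346.52 = 362.32 °C

T = 362 °C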